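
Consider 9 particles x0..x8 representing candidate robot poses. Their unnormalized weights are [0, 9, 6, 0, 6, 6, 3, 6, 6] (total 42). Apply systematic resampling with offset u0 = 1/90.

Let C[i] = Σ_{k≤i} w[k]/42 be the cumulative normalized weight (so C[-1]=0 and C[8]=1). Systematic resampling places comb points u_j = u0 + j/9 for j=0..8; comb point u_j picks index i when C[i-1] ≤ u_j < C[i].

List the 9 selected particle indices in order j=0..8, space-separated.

1 1 2 2 4 5 6 7 8

C = [0, 3/14, 5/14, 5/14, 1/2, 9/14, 5/7, 6/7, 1]
j=0: u_0=1/90 ∈ [0, 3/14) → index 1
j=1: u_1=11/90 ∈ [0, 3/14) → index 1
j=2: u_2=7/30 ∈ [3/14, 5/14) → index 2
j=3: u_3=31/90 ∈ [3/14, 5/14) → index 2
j=4: u_4=41/90 ∈ [5/14, 1/2) → index 4
j=5: u_5=17/30 ∈ [1/2, 9/14) → index 5
j=6: u_6=61/90 ∈ [9/14, 5/7) → index 6
j=7: u_7=71/90 ∈ [5/7, 6/7) → index 7
j=8: u_8=9/10 ∈ [6/7, 1) → index 8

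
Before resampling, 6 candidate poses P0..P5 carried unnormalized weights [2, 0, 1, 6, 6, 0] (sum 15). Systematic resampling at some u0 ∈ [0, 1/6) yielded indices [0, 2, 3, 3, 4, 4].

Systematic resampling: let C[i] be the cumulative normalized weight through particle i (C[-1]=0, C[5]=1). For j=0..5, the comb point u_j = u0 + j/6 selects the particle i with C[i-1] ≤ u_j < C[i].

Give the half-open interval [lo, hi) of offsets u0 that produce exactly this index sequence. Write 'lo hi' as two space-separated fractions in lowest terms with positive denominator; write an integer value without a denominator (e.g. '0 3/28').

0 1/30

C = [2/15, 2/15, 1/5, 3/5, 1, 1]
j=0 picked index 0: u0 ∈ [0, 2/15)
j=1 picked index 2: u0 ∈ [-1/30, 1/30)
j=2 picked index 3: u0 ∈ [-2/15, 4/15)
j=3 picked index 3: u0 ∈ [-3/10, 1/10)
j=4 picked index 4: u0 ∈ [-1/15, 1/3)
j=5 picked index 4: u0 ∈ [-7/30, 1/6)
intersection: [0, 1/30)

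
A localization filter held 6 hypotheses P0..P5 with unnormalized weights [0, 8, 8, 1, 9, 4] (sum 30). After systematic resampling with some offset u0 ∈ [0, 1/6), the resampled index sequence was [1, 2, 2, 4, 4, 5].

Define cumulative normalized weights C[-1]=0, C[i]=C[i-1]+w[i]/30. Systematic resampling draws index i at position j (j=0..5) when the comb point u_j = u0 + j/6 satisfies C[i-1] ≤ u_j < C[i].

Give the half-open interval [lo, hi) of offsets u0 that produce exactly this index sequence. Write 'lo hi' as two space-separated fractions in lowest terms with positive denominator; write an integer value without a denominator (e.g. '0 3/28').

C = [0, 4/15, 8/15, 17/30, 13/15, 1]
j=0 picked index 1: u0 ∈ [0, 4/15)
j=1 picked index 2: u0 ∈ [1/10, 11/30)
j=2 picked index 2: u0 ∈ [-1/15, 1/5)
j=3 picked index 4: u0 ∈ [1/15, 11/30)
j=4 picked index 4: u0 ∈ [-1/10, 1/5)
j=5 picked index 5: u0 ∈ [1/30, 1/6)
intersection: [1/10, 1/6)

1/10 1/6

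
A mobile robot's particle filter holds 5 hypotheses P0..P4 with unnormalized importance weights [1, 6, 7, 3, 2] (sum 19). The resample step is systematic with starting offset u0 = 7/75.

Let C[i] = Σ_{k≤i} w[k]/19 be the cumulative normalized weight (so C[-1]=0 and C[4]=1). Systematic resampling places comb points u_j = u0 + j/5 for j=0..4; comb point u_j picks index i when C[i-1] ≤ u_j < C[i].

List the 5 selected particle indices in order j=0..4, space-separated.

1 1 2 2 3

C = [1/19, 7/19, 14/19, 17/19, 1]
j=0: u_0=7/75 ∈ [1/19, 7/19) → index 1
j=1: u_1=22/75 ∈ [1/19, 7/19) → index 1
j=2: u_2=37/75 ∈ [7/19, 14/19) → index 2
j=3: u_3=52/75 ∈ [7/19, 14/19) → index 2
j=4: u_4=67/75 ∈ [14/19, 17/19) → index 3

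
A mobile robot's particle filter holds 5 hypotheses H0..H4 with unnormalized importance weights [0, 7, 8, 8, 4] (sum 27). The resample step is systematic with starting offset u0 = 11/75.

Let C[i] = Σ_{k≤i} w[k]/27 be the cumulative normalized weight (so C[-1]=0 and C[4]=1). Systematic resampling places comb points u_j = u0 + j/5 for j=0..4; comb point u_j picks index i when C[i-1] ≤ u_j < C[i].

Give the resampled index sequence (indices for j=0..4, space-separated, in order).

1 2 2 3 4

C = [0, 7/27, 5/9, 23/27, 1]
j=0: u_0=11/75 ∈ [0, 7/27) → index 1
j=1: u_1=26/75 ∈ [7/27, 5/9) → index 2
j=2: u_2=41/75 ∈ [7/27, 5/9) → index 2
j=3: u_3=56/75 ∈ [5/9, 23/27) → index 3
j=4: u_4=71/75 ∈ [23/27, 1) → index 4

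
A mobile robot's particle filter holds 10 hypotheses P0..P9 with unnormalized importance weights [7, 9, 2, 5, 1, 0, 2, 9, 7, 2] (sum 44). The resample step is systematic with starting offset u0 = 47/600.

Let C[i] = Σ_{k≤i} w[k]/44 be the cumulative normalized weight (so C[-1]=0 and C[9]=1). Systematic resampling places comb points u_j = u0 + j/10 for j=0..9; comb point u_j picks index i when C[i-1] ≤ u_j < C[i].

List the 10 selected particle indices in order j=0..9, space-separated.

C = [7/44, 4/11, 9/22, 23/44, 6/11, 6/11, 13/22, 35/44, 21/22, 1]
j=0: u_0=47/600 ∈ [0, 7/44) → index 0
j=1: u_1=107/600 ∈ [7/44, 4/11) → index 1
j=2: u_2=167/600 ∈ [7/44, 4/11) → index 1
j=3: u_3=227/600 ∈ [4/11, 9/22) → index 2
j=4: u_4=287/600 ∈ [9/22, 23/44) → index 3
j=5: u_5=347/600 ∈ [6/11, 13/22) → index 6
j=6: u_6=407/600 ∈ [13/22, 35/44) → index 7
j=7: u_7=467/600 ∈ [13/22, 35/44) → index 7
j=8: u_8=527/600 ∈ [35/44, 21/22) → index 8
j=9: u_9=587/600 ∈ [21/22, 1) → index 9

0 1 1 2 3 6 7 7 8 9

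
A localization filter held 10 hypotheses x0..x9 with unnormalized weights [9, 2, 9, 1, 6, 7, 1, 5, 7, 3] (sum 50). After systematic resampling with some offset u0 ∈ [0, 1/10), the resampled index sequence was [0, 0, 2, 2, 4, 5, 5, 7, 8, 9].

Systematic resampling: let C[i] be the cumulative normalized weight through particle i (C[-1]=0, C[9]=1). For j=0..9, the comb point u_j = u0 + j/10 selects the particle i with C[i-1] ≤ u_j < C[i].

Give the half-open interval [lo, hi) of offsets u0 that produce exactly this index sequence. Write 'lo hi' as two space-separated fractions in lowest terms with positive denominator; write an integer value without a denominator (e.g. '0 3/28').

1/25 2/25

C = [9/50, 11/50, 2/5, 21/50, 27/50, 17/25, 7/10, 4/5, 47/50, 1]
j=0 picked index 0: u0 ∈ [0, 9/50)
j=1 picked index 0: u0 ∈ [-1/10, 2/25)
j=2 picked index 2: u0 ∈ [1/50, 1/5)
j=3 picked index 2: u0 ∈ [-2/25, 1/10)
j=4 picked index 4: u0 ∈ [1/50, 7/50)
j=5 picked index 5: u0 ∈ [1/25, 9/50)
j=6 picked index 5: u0 ∈ [-3/50, 2/25)
j=7 picked index 7: u0 ∈ [0, 1/10)
j=8 picked index 8: u0 ∈ [0, 7/50)
j=9 picked index 9: u0 ∈ [1/25, 1/10)
intersection: [1/25, 2/25)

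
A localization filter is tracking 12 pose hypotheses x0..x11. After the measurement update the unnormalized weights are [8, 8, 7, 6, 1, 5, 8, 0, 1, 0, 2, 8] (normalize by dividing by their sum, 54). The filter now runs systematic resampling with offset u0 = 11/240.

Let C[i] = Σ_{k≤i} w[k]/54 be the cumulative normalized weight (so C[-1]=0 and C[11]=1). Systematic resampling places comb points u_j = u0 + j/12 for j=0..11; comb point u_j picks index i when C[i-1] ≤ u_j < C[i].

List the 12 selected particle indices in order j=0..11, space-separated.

C = [4/27, 8/27, 23/54, 29/54, 5/9, 35/54, 43/54, 43/54, 22/27, 22/27, 23/27, 1]
j=0: u_0=11/240 ∈ [0, 4/27) → index 0
j=1: u_1=31/240 ∈ [0, 4/27) → index 0
j=2: u_2=17/80 ∈ [4/27, 8/27) → index 1
j=3: u_3=71/240 ∈ [4/27, 8/27) → index 1
j=4: u_4=91/240 ∈ [8/27, 23/54) → index 2
j=5: u_5=37/80 ∈ [23/54, 29/54) → index 3
j=6: u_6=131/240 ∈ [29/54, 5/9) → index 4
j=7: u_7=151/240 ∈ [5/9, 35/54) → index 5
j=8: u_8=57/80 ∈ [35/54, 43/54) → index 6
j=9: u_9=191/240 ∈ [35/54, 43/54) → index 6
j=10: u_10=211/240 ∈ [23/27, 1) → index 11
j=11: u_11=77/80 ∈ [23/27, 1) → index 11

0 0 1 1 2 3 4 5 6 6 11 11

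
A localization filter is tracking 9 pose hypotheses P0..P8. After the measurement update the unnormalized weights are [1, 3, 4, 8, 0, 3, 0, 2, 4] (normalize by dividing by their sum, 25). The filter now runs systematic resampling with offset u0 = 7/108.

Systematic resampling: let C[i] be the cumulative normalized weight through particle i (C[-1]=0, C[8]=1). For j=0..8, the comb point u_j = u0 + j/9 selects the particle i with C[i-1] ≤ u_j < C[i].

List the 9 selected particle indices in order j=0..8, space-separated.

C = [1/25, 4/25, 8/25, 16/25, 16/25, 19/25, 19/25, 21/25, 1]
j=0: u_0=7/108 ∈ [1/25, 4/25) → index 1
j=1: u_1=19/108 ∈ [4/25, 8/25) → index 2
j=2: u_2=31/108 ∈ [4/25, 8/25) → index 2
j=3: u_3=43/108 ∈ [8/25, 16/25) → index 3
j=4: u_4=55/108 ∈ [8/25, 16/25) → index 3
j=5: u_5=67/108 ∈ [8/25, 16/25) → index 3
j=6: u_6=79/108 ∈ [16/25, 19/25) → index 5
j=7: u_7=91/108 ∈ [21/25, 1) → index 8
j=8: u_8=103/108 ∈ [21/25, 1) → index 8

1 2 2 3 3 3 5 8 8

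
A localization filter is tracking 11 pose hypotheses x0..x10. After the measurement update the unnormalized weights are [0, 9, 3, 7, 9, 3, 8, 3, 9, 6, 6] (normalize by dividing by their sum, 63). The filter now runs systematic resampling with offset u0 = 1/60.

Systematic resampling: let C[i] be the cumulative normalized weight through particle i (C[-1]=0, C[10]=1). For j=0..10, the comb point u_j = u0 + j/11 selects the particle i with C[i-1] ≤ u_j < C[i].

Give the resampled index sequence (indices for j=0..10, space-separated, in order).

C = [0, 1/7, 4/21, 19/63, 4/9, 31/63, 13/21, 2/3, 17/21, 19/21, 1]
j=0: u_0=1/60 ∈ [0, 1/7) → index 1
j=1: u_1=71/660 ∈ [0, 1/7) → index 1
j=2: u_2=131/660 ∈ [4/21, 19/63) → index 3
j=3: u_3=191/660 ∈ [4/21, 19/63) → index 3
j=4: u_4=251/660 ∈ [19/63, 4/9) → index 4
j=5: u_5=311/660 ∈ [4/9, 31/63) → index 5
j=6: u_6=371/660 ∈ [31/63, 13/21) → index 6
j=7: u_7=431/660 ∈ [13/21, 2/3) → index 7
j=8: u_8=491/660 ∈ [2/3, 17/21) → index 8
j=9: u_9=551/660 ∈ [17/21, 19/21) → index 9
j=10: u_10=611/660 ∈ [19/21, 1) → index 10

1 1 3 3 4 5 6 7 8 9 10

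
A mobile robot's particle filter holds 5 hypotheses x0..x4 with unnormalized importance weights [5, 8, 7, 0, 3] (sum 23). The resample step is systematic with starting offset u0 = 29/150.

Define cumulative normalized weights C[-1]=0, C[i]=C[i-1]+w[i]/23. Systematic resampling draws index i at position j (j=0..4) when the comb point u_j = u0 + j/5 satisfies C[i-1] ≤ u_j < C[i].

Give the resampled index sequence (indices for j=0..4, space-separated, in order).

C = [5/23, 13/23, 20/23, 20/23, 1]
j=0: u_0=29/150 ∈ [0, 5/23) → index 0
j=1: u_1=59/150 ∈ [5/23, 13/23) → index 1
j=2: u_2=89/150 ∈ [13/23, 20/23) → index 2
j=3: u_3=119/150 ∈ [13/23, 20/23) → index 2
j=4: u_4=149/150 ∈ [20/23, 1) → index 4

0 1 2 2 4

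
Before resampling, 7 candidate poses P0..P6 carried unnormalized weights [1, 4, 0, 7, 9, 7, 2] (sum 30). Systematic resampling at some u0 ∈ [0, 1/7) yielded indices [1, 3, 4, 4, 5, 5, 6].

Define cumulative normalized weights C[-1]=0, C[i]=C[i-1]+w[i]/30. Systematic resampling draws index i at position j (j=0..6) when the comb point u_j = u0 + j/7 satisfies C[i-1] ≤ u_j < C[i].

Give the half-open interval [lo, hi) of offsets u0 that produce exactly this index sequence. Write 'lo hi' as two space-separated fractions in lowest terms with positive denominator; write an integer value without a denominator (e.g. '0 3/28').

C = [1/30, 1/6, 1/6, 2/5, 7/10, 14/15, 1]
j=0 picked index 1: u0 ∈ [1/30, 1/6)
j=1 picked index 3: u0 ∈ [1/42, 9/35)
j=2 picked index 4: u0 ∈ [4/35, 29/70)
j=3 picked index 4: u0 ∈ [-1/35, 19/70)
j=4 picked index 5: u0 ∈ [9/70, 38/105)
j=5 picked index 5: u0 ∈ [-1/70, 23/105)
j=6 picked index 6: u0 ∈ [8/105, 1/7)
intersection: [9/70, 1/7)

9/70 1/7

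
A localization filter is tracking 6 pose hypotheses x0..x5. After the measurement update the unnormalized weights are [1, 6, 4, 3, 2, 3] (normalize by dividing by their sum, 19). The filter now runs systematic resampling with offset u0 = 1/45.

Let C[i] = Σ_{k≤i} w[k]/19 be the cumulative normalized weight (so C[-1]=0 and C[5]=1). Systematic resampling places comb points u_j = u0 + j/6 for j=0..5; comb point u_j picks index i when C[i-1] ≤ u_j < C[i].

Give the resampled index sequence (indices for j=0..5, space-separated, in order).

C = [1/19, 7/19, 11/19, 14/19, 16/19, 1]
j=0: u_0=1/45 ∈ [0, 1/19) → index 0
j=1: u_1=17/90 ∈ [1/19, 7/19) → index 1
j=2: u_2=16/45 ∈ [1/19, 7/19) → index 1
j=3: u_3=47/90 ∈ [7/19, 11/19) → index 2
j=4: u_4=31/45 ∈ [11/19, 14/19) → index 3
j=5: u_5=77/90 ∈ [16/19, 1) → index 5

0 1 1 2 3 5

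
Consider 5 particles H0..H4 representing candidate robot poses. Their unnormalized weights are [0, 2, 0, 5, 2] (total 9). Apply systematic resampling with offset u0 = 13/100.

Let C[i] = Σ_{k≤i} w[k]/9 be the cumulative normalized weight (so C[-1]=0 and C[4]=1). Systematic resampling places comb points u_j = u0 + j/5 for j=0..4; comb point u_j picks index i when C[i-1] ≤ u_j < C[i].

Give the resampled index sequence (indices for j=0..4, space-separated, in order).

1 3 3 3 4

C = [0, 2/9, 2/9, 7/9, 1]
j=0: u_0=13/100 ∈ [0, 2/9) → index 1
j=1: u_1=33/100 ∈ [2/9, 7/9) → index 3
j=2: u_2=53/100 ∈ [2/9, 7/9) → index 3
j=3: u_3=73/100 ∈ [2/9, 7/9) → index 3
j=4: u_4=93/100 ∈ [7/9, 1) → index 4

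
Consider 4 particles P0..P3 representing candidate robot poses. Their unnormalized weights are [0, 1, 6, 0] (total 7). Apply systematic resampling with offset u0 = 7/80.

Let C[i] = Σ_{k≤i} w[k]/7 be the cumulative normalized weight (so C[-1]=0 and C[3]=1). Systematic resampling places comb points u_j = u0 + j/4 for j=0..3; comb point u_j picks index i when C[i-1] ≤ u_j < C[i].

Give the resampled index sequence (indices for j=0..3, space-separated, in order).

C = [0, 1/7, 1, 1]
j=0: u_0=7/80 ∈ [0, 1/7) → index 1
j=1: u_1=27/80 ∈ [1/7, 1) → index 2
j=2: u_2=47/80 ∈ [1/7, 1) → index 2
j=3: u_3=67/80 ∈ [1/7, 1) → index 2

1 2 2 2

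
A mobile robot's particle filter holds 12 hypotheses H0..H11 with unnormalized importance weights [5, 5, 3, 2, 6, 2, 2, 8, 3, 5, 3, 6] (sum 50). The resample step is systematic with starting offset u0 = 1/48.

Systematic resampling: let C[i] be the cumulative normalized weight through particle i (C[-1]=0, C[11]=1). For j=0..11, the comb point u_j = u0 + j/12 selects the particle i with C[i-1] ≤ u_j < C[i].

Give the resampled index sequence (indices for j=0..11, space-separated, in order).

0 1 1 3 4 5 7 7 8 9 10 11

C = [1/10, 1/5, 13/50, 3/10, 21/50, 23/50, 1/2, 33/50, 18/25, 41/50, 22/25, 1]
j=0: u_0=1/48 ∈ [0, 1/10) → index 0
j=1: u_1=5/48 ∈ [1/10, 1/5) → index 1
j=2: u_2=3/16 ∈ [1/10, 1/5) → index 1
j=3: u_3=13/48 ∈ [13/50, 3/10) → index 3
j=4: u_4=17/48 ∈ [3/10, 21/50) → index 4
j=5: u_5=7/16 ∈ [21/50, 23/50) → index 5
j=6: u_6=25/48 ∈ [1/2, 33/50) → index 7
j=7: u_7=29/48 ∈ [1/2, 33/50) → index 7
j=8: u_8=11/16 ∈ [33/50, 18/25) → index 8
j=9: u_9=37/48 ∈ [18/25, 41/50) → index 9
j=10: u_10=41/48 ∈ [41/50, 22/25) → index 10
j=11: u_11=15/16 ∈ [22/25, 1) → index 11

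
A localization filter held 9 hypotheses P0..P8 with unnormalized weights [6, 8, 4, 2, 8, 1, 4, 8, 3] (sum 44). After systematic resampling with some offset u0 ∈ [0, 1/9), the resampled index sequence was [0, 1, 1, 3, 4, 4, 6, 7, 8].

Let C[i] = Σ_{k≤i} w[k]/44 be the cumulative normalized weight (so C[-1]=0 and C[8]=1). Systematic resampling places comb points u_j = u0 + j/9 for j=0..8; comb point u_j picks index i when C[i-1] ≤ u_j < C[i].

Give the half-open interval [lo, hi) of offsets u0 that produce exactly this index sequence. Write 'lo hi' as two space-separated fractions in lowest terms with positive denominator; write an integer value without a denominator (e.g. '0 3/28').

C = [3/22, 7/22, 9/22, 5/11, 7/11, 29/44, 3/4, 41/44, 1]
j=0 picked index 0: u0 ∈ [0, 3/22)
j=1 picked index 1: u0 ∈ [5/198, 41/198)
j=2 picked index 1: u0 ∈ [-17/198, 19/198)
j=3 picked index 3: u0 ∈ [5/66, 4/33)
j=4 picked index 4: u0 ∈ [1/99, 19/99)
j=5 picked index 4: u0 ∈ [-10/99, 8/99)
j=6 picked index 6: u0 ∈ [-1/132, 1/12)
j=7 picked index 7: u0 ∈ [-1/36, 61/396)
j=8 picked index 8: u0 ∈ [17/396, 1/9)
intersection: [5/66, 8/99)

5/66 8/99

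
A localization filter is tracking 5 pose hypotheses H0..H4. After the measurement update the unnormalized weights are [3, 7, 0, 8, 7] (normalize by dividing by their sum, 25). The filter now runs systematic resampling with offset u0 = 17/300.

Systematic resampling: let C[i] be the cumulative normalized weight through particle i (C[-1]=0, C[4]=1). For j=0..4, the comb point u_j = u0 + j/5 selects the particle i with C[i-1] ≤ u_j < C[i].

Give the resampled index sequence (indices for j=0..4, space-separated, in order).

0 1 3 3 4

C = [3/25, 2/5, 2/5, 18/25, 1]
j=0: u_0=17/300 ∈ [0, 3/25) → index 0
j=1: u_1=77/300 ∈ [3/25, 2/5) → index 1
j=2: u_2=137/300 ∈ [2/5, 18/25) → index 3
j=3: u_3=197/300 ∈ [2/5, 18/25) → index 3
j=4: u_4=257/300 ∈ [18/25, 1) → index 4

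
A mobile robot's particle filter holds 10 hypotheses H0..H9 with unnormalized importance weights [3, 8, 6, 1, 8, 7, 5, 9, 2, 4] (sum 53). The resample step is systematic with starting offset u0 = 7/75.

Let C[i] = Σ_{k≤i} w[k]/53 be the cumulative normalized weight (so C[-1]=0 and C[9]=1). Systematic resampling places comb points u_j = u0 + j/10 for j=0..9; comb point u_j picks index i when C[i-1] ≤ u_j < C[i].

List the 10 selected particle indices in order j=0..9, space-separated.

C = [3/53, 11/53, 17/53, 18/53, 26/53, 33/53, 38/53, 47/53, 49/53, 1]
j=0: u_0=7/75 ∈ [3/53, 11/53) → index 1
j=1: u_1=29/150 ∈ [3/53, 11/53) → index 1
j=2: u_2=22/75 ∈ [11/53, 17/53) → index 2
j=3: u_3=59/150 ∈ [18/53, 26/53) → index 4
j=4: u_4=37/75 ∈ [26/53, 33/53) → index 5
j=5: u_5=89/150 ∈ [26/53, 33/53) → index 5
j=6: u_6=52/75 ∈ [33/53, 38/53) → index 6
j=7: u_7=119/150 ∈ [38/53, 47/53) → index 7
j=8: u_8=67/75 ∈ [47/53, 49/53) → index 8
j=9: u_9=149/150 ∈ [49/53, 1) → index 9

1 1 2 4 5 5 6 7 8 9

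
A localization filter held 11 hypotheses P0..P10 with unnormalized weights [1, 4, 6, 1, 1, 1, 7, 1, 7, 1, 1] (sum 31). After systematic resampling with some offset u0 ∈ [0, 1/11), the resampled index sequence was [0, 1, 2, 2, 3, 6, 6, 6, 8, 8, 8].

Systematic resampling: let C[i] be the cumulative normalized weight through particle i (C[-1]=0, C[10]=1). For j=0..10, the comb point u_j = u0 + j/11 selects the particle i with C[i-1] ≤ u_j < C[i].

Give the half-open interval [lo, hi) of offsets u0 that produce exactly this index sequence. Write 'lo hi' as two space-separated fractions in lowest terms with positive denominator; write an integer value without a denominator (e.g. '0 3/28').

0 8/341

C = [1/31, 5/31, 11/31, 12/31, 13/31, 14/31, 21/31, 22/31, 29/31, 30/31, 1]
j=0 picked index 0: u0 ∈ [0, 1/31)
j=1 picked index 1: u0 ∈ [-20/341, 24/341)
j=2 picked index 2: u0 ∈ [-7/341, 59/341)
j=3 picked index 2: u0 ∈ [-38/341, 28/341)
j=4 picked index 3: u0 ∈ [-3/341, 8/341)
j=5 picked index 6: u0 ∈ [-1/341, 76/341)
j=6 picked index 6: u0 ∈ [-32/341, 45/341)
j=7 picked index 6: u0 ∈ [-63/341, 14/341)
j=8 picked index 8: u0 ∈ [-6/341, 71/341)
j=9 picked index 8: u0 ∈ [-37/341, 40/341)
j=10 picked index 8: u0 ∈ [-68/341, 9/341)
intersection: [0, 8/341)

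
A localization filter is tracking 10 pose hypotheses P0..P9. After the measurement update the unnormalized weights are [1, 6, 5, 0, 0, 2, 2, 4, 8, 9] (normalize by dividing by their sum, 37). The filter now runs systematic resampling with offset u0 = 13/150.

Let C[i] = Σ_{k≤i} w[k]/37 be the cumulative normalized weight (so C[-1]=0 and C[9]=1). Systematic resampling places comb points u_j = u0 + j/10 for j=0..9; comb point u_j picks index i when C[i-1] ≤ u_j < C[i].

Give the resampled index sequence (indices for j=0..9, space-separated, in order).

1 1 2 6 7 8 8 9 9 9

C = [1/37, 7/37, 12/37, 12/37, 12/37, 14/37, 16/37, 20/37, 28/37, 1]
j=0: u_0=13/150 ∈ [1/37, 7/37) → index 1
j=1: u_1=14/75 ∈ [1/37, 7/37) → index 1
j=2: u_2=43/150 ∈ [7/37, 12/37) → index 2
j=3: u_3=29/75 ∈ [14/37, 16/37) → index 6
j=4: u_4=73/150 ∈ [16/37, 20/37) → index 7
j=5: u_5=44/75 ∈ [20/37, 28/37) → index 8
j=6: u_6=103/150 ∈ [20/37, 28/37) → index 8
j=7: u_7=59/75 ∈ [28/37, 1) → index 9
j=8: u_8=133/150 ∈ [28/37, 1) → index 9
j=9: u_9=74/75 ∈ [28/37, 1) → index 9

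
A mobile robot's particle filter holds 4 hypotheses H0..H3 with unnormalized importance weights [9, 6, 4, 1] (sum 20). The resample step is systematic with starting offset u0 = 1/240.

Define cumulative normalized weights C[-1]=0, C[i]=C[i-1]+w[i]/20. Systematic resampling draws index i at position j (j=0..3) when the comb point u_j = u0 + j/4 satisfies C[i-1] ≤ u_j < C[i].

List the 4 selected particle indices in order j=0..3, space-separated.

0 0 1 2

C = [9/20, 3/4, 19/20, 1]
j=0: u_0=1/240 ∈ [0, 9/20) → index 0
j=1: u_1=61/240 ∈ [0, 9/20) → index 0
j=2: u_2=121/240 ∈ [9/20, 3/4) → index 1
j=3: u_3=181/240 ∈ [3/4, 19/20) → index 2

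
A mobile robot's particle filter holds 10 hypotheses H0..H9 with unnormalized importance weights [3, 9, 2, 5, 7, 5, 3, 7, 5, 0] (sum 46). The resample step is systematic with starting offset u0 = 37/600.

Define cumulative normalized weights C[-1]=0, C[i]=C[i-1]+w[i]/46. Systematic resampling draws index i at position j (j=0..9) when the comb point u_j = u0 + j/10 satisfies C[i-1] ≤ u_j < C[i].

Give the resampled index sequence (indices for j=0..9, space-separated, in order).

C = [3/46, 6/23, 7/23, 19/46, 13/23, 31/46, 17/23, 41/46, 1, 1]
j=0: u_0=37/600 ∈ [0, 3/46) → index 0
j=1: u_1=97/600 ∈ [3/46, 6/23) → index 1
j=2: u_2=157/600 ∈ [6/23, 7/23) → index 2
j=3: u_3=217/600 ∈ [7/23, 19/46) → index 3
j=4: u_4=277/600 ∈ [19/46, 13/23) → index 4
j=5: u_5=337/600 ∈ [19/46, 13/23) → index 4
j=6: u_6=397/600 ∈ [13/23, 31/46) → index 5
j=7: u_7=457/600 ∈ [17/23, 41/46) → index 7
j=8: u_8=517/600 ∈ [17/23, 41/46) → index 7
j=9: u_9=577/600 ∈ [41/46, 1) → index 8

0 1 2 3 4 4 5 7 7 8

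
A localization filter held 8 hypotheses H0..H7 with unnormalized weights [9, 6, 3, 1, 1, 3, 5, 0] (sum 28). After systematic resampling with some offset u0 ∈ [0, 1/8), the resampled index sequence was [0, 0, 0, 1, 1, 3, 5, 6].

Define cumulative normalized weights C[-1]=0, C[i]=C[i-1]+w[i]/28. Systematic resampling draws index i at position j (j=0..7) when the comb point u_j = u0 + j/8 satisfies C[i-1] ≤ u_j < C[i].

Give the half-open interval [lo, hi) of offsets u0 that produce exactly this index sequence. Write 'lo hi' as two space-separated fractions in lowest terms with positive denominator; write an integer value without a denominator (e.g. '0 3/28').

C = [9/28, 15/28, 9/14, 19/28, 5/7, 23/28, 1, 1]
j=0 picked index 0: u0 ∈ [0, 9/28)
j=1 picked index 0: u0 ∈ [-1/8, 11/56)
j=2 picked index 0: u0 ∈ [-1/4, 1/14)
j=3 picked index 1: u0 ∈ [-3/56, 9/56)
j=4 picked index 1: u0 ∈ [-5/28, 1/28)
j=5 picked index 3: u0 ∈ [1/56, 3/56)
j=6 picked index 5: u0 ∈ [-1/28, 1/14)
j=7 picked index 6: u0 ∈ [-3/56, 1/8)
intersection: [1/56, 1/28)

1/56 1/28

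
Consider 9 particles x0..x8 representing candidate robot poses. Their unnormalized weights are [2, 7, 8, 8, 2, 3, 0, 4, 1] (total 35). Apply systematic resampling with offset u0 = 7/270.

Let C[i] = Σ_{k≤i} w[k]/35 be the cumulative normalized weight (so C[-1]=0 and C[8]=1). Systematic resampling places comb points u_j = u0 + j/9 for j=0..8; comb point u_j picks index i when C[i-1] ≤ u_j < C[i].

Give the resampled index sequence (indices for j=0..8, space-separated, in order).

C = [2/35, 9/35, 17/35, 5/7, 27/35, 6/7, 6/7, 34/35, 1]
j=0: u_0=7/270 ∈ [0, 2/35) → index 0
j=1: u_1=37/270 ∈ [2/35, 9/35) → index 1
j=2: u_2=67/270 ∈ [2/35, 9/35) → index 1
j=3: u_3=97/270 ∈ [9/35, 17/35) → index 2
j=4: u_4=127/270 ∈ [9/35, 17/35) → index 2
j=5: u_5=157/270 ∈ [17/35, 5/7) → index 3
j=6: u_6=187/270 ∈ [17/35, 5/7) → index 3
j=7: u_7=217/270 ∈ [27/35, 6/7) → index 5
j=8: u_8=247/270 ∈ [6/7, 34/35) → index 7

0 1 1 2 2 3 3 5 7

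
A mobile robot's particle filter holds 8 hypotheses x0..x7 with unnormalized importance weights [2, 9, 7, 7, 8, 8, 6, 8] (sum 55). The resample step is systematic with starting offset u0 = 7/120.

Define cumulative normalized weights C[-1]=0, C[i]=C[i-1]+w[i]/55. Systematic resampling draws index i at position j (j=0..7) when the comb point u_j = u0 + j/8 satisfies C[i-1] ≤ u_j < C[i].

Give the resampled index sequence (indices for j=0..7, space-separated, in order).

1 1 2 3 4 5 6 7

C = [2/55, 1/5, 18/55, 5/11, 3/5, 41/55, 47/55, 1]
j=0: u_0=7/120 ∈ [2/55, 1/5) → index 1
j=1: u_1=11/60 ∈ [2/55, 1/5) → index 1
j=2: u_2=37/120 ∈ [1/5, 18/55) → index 2
j=3: u_3=13/30 ∈ [18/55, 5/11) → index 3
j=4: u_4=67/120 ∈ [5/11, 3/5) → index 4
j=5: u_5=41/60 ∈ [3/5, 41/55) → index 5
j=6: u_6=97/120 ∈ [41/55, 47/55) → index 6
j=7: u_7=14/15 ∈ [47/55, 1) → index 7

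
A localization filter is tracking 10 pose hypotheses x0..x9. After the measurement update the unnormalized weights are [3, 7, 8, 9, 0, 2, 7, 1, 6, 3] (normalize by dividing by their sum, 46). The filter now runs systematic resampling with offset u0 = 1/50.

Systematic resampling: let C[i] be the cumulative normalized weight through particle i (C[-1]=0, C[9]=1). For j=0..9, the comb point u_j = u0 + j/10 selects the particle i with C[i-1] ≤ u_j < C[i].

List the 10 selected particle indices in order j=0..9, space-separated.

C = [3/46, 5/23, 9/23, 27/46, 27/46, 29/46, 18/23, 37/46, 43/46, 1]
j=0: u_0=1/50 ∈ [0, 3/46) → index 0
j=1: u_1=3/25 ∈ [3/46, 5/23) → index 1
j=2: u_2=11/50 ∈ [5/23, 9/23) → index 2
j=3: u_3=8/25 ∈ [5/23, 9/23) → index 2
j=4: u_4=21/50 ∈ [9/23, 27/46) → index 3
j=5: u_5=13/25 ∈ [9/23, 27/46) → index 3
j=6: u_6=31/50 ∈ [27/46, 29/46) → index 5
j=7: u_7=18/25 ∈ [29/46, 18/23) → index 6
j=8: u_8=41/50 ∈ [37/46, 43/46) → index 8
j=9: u_9=23/25 ∈ [37/46, 43/46) → index 8

0 1 2 2 3 3 5 6 8 8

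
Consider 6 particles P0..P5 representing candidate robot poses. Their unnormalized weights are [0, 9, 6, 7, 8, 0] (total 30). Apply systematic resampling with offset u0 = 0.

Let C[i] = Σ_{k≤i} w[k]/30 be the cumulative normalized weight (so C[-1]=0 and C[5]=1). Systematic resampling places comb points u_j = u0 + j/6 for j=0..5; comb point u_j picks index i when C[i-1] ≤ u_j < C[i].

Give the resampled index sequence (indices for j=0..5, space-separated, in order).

1 1 2 3 3 4

C = [0, 3/10, 1/2, 11/15, 1, 1]
j=0: u_0=0 ∈ [0, 3/10) → index 1
j=1: u_1=1/6 ∈ [0, 3/10) → index 1
j=2: u_2=1/3 ∈ [3/10, 1/2) → index 2
j=3: u_3=1/2 ∈ [1/2, 11/15) → index 3
j=4: u_4=2/3 ∈ [1/2, 11/15) → index 3
j=5: u_5=5/6 ∈ [11/15, 1) → index 4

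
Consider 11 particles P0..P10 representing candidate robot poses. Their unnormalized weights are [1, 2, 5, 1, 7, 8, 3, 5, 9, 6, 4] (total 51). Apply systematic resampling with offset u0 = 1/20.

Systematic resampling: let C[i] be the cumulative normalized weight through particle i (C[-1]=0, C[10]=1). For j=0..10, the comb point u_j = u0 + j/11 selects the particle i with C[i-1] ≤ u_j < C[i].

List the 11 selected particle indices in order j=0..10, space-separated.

C = [1/51, 1/17, 8/51, 3/17, 16/51, 8/17, 9/17, 32/51, 41/51, 47/51, 1]
j=0: u_0=1/20 ∈ [1/51, 1/17) → index 1
j=1: u_1=31/220 ∈ [1/17, 8/51) → index 2
j=2: u_2=51/220 ∈ [3/17, 16/51) → index 4
j=3: u_3=71/220 ∈ [16/51, 8/17) → index 5
j=4: u_4=91/220 ∈ [16/51, 8/17) → index 5
j=5: u_5=111/220 ∈ [8/17, 9/17) → index 6
j=6: u_6=131/220 ∈ [9/17, 32/51) → index 7
j=7: u_7=151/220 ∈ [32/51, 41/51) → index 8
j=8: u_8=171/220 ∈ [32/51, 41/51) → index 8
j=9: u_9=191/220 ∈ [41/51, 47/51) → index 9
j=10: u_10=211/220 ∈ [47/51, 1) → index 10

1 2 4 5 5 6 7 8 8 9 10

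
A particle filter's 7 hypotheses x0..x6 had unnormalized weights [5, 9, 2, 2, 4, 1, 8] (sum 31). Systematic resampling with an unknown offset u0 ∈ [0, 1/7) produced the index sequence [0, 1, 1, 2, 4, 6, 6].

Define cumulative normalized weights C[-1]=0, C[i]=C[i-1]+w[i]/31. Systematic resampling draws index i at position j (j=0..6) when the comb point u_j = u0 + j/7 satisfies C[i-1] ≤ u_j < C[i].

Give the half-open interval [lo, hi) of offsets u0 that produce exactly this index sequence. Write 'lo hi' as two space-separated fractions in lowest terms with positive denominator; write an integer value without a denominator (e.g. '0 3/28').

C = [5/31, 14/31, 16/31, 18/31, 22/31, 23/31, 1]
j=0 picked index 0: u0 ∈ [0, 5/31)
j=1 picked index 1: u0 ∈ [4/217, 67/217)
j=2 picked index 1: u0 ∈ [-27/217, 36/217)
j=3 picked index 2: u0 ∈ [5/217, 19/217)
j=4 picked index 4: u0 ∈ [2/217, 30/217)
j=5 picked index 6: u0 ∈ [6/217, 2/7)
j=6 picked index 6: u0 ∈ [-25/217, 1/7)
intersection: [6/217, 19/217)

6/217 19/217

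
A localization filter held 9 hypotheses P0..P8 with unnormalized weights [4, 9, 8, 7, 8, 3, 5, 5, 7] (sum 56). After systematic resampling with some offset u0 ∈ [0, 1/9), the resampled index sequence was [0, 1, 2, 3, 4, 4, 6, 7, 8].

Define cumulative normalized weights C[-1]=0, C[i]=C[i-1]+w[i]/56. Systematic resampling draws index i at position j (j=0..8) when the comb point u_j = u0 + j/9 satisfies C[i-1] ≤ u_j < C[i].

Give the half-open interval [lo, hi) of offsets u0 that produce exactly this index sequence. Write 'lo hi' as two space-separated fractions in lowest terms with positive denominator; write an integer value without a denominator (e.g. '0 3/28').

C = [1/14, 13/56, 3/8, 1/2, 9/14, 39/56, 11/14, 7/8, 1]
j=0 picked index 0: u0 ∈ [0, 1/14)
j=1 picked index 1: u0 ∈ [-5/126, 61/504)
j=2 picked index 2: u0 ∈ [5/504, 11/72)
j=3 picked index 3: u0 ∈ [1/24, 1/6)
j=4 picked index 4: u0 ∈ [1/18, 25/126)
j=5 picked index 4: u0 ∈ [-1/18, 11/126)
j=6 picked index 6: u0 ∈ [5/168, 5/42)
j=7 picked index 7: u0 ∈ [1/126, 7/72)
j=8 picked index 8: u0 ∈ [-1/72, 1/9)
intersection: [1/18, 1/14)

1/18 1/14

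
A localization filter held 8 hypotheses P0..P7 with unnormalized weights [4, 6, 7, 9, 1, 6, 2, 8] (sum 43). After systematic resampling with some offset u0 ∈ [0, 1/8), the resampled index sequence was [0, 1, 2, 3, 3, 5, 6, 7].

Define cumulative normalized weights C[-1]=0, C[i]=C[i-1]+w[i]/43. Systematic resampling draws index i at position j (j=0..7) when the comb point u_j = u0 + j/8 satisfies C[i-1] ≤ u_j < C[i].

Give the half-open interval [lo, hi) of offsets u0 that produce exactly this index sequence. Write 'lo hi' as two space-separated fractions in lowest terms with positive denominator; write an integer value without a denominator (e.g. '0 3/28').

7/344 11/172

C = [4/43, 10/43, 17/43, 26/43, 27/43, 33/43, 35/43, 1]
j=0 picked index 0: u0 ∈ [0, 4/43)
j=1 picked index 1: u0 ∈ [-11/344, 37/344)
j=2 picked index 2: u0 ∈ [-3/172, 25/172)
j=3 picked index 3: u0 ∈ [7/344, 79/344)
j=4 picked index 3: u0 ∈ [-9/86, 9/86)
j=5 picked index 5: u0 ∈ [1/344, 49/344)
j=6 picked index 6: u0 ∈ [3/172, 11/172)
j=7 picked index 7: u0 ∈ [-21/344, 1/8)
intersection: [7/344, 11/172)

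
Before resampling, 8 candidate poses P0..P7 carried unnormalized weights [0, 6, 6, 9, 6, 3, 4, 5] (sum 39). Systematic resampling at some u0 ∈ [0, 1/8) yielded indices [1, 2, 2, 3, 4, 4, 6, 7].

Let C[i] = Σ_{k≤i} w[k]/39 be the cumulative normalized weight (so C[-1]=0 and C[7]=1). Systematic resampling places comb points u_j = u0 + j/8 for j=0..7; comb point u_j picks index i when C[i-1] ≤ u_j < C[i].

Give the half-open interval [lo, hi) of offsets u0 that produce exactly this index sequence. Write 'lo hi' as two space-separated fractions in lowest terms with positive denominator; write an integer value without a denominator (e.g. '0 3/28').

C = [0, 2/13, 4/13, 7/13, 9/13, 10/13, 34/39, 1]
j=0 picked index 1: u0 ∈ [0, 2/13)
j=1 picked index 2: u0 ∈ [3/104, 19/104)
j=2 picked index 2: u0 ∈ [-5/52, 3/52)
j=3 picked index 3: u0 ∈ [-7/104, 17/104)
j=4 picked index 4: u0 ∈ [1/26, 5/26)
j=5 picked index 4: u0 ∈ [-9/104, 7/104)
j=6 picked index 6: u0 ∈ [1/52, 19/156)
j=7 picked index 7: u0 ∈ [-1/312, 1/8)
intersection: [1/26, 3/52)

1/26 3/52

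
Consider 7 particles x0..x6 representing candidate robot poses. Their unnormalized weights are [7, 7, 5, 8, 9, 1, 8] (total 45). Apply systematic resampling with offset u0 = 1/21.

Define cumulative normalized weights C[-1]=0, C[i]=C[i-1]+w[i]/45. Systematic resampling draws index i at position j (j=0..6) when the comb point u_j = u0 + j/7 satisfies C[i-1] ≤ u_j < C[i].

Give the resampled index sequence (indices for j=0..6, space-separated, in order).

0 1 2 3 4 4 6

C = [7/45, 14/45, 19/45, 3/5, 4/5, 37/45, 1]
j=0: u_0=1/21 ∈ [0, 7/45) → index 0
j=1: u_1=4/21 ∈ [7/45, 14/45) → index 1
j=2: u_2=1/3 ∈ [14/45, 19/45) → index 2
j=3: u_3=10/21 ∈ [19/45, 3/5) → index 3
j=4: u_4=13/21 ∈ [3/5, 4/5) → index 4
j=5: u_5=16/21 ∈ [3/5, 4/5) → index 4
j=6: u_6=19/21 ∈ [37/45, 1) → index 6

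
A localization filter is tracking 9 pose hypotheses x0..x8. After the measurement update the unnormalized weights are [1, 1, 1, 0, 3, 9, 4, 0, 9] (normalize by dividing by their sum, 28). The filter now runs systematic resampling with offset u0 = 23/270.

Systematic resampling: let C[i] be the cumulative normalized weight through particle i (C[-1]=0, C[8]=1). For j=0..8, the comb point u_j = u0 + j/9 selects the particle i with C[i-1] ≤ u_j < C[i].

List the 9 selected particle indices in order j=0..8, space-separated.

C = [1/28, 1/14, 3/28, 3/28, 3/14, 15/28, 19/28, 19/28, 1]
j=0: u_0=23/270 ∈ [1/14, 3/28) → index 2
j=1: u_1=53/270 ∈ [3/28, 3/14) → index 4
j=2: u_2=83/270 ∈ [3/14, 15/28) → index 5
j=3: u_3=113/270 ∈ [3/14, 15/28) → index 5
j=4: u_4=143/270 ∈ [3/14, 15/28) → index 5
j=5: u_5=173/270 ∈ [15/28, 19/28) → index 6
j=6: u_6=203/270 ∈ [19/28, 1) → index 8
j=7: u_7=233/270 ∈ [19/28, 1) → index 8
j=8: u_8=263/270 ∈ [19/28, 1) → index 8

2 4 5 5 5 6 8 8 8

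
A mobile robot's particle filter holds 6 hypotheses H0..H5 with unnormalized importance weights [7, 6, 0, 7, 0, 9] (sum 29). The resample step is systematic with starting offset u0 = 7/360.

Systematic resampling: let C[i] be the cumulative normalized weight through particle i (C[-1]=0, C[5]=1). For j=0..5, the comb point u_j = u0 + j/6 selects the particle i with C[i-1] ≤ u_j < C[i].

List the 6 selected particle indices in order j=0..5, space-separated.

C = [7/29, 13/29, 13/29, 20/29, 20/29, 1]
j=0: u_0=7/360 ∈ [0, 7/29) → index 0
j=1: u_1=67/360 ∈ [0, 7/29) → index 0
j=2: u_2=127/360 ∈ [7/29, 13/29) → index 1
j=3: u_3=187/360 ∈ [13/29, 20/29) → index 3
j=4: u_4=247/360 ∈ [13/29, 20/29) → index 3
j=5: u_5=307/360 ∈ [20/29, 1) → index 5

0 0 1 3 3 5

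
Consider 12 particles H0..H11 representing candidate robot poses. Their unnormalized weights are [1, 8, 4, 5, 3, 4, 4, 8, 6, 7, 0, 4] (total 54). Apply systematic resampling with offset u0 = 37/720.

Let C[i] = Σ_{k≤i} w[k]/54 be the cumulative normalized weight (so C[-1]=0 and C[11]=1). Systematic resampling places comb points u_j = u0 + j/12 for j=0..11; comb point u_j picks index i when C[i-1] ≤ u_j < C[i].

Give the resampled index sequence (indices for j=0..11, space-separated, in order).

1 1 2 3 4 6 7 7 8 9 9 11

C = [1/54, 1/6, 13/54, 1/3, 7/18, 25/54, 29/54, 37/54, 43/54, 25/27, 25/27, 1]
j=0: u_0=37/720 ∈ [1/54, 1/6) → index 1
j=1: u_1=97/720 ∈ [1/54, 1/6) → index 1
j=2: u_2=157/720 ∈ [1/6, 13/54) → index 2
j=3: u_3=217/720 ∈ [13/54, 1/3) → index 3
j=4: u_4=277/720 ∈ [1/3, 7/18) → index 4
j=5: u_5=337/720 ∈ [25/54, 29/54) → index 6
j=6: u_6=397/720 ∈ [29/54, 37/54) → index 7
j=7: u_7=457/720 ∈ [29/54, 37/54) → index 7
j=8: u_8=517/720 ∈ [37/54, 43/54) → index 8
j=9: u_9=577/720 ∈ [43/54, 25/27) → index 9
j=10: u_10=637/720 ∈ [43/54, 25/27) → index 9
j=11: u_11=697/720 ∈ [25/27, 1) → index 11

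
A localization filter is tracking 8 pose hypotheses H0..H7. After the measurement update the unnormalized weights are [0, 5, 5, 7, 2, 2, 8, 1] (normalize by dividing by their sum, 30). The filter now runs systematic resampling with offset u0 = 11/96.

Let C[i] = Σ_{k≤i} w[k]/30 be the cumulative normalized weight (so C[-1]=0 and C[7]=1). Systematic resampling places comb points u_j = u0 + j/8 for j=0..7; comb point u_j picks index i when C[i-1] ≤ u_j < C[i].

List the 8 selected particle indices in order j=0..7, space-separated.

1 2 3 3 4 6 6 7

C = [0, 1/6, 1/3, 17/30, 19/30, 7/10, 29/30, 1]
j=0: u_0=11/96 ∈ [0, 1/6) → index 1
j=1: u_1=23/96 ∈ [1/6, 1/3) → index 2
j=2: u_2=35/96 ∈ [1/3, 17/30) → index 3
j=3: u_3=47/96 ∈ [1/3, 17/30) → index 3
j=4: u_4=59/96 ∈ [17/30, 19/30) → index 4
j=5: u_5=71/96 ∈ [7/10, 29/30) → index 6
j=6: u_6=83/96 ∈ [7/10, 29/30) → index 6
j=7: u_7=95/96 ∈ [29/30, 1) → index 7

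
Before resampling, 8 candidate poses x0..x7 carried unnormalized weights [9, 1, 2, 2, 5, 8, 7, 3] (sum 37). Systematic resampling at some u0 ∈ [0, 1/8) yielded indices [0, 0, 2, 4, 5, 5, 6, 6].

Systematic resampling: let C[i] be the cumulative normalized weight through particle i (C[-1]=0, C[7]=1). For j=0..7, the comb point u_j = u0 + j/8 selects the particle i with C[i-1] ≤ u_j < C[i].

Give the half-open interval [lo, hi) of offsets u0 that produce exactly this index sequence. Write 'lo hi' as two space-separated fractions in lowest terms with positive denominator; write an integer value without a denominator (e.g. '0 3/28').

3/148 13/296

C = [9/37, 10/37, 12/37, 14/37, 19/37, 27/37, 34/37, 1]
j=0 picked index 0: u0 ∈ [0, 9/37)
j=1 picked index 0: u0 ∈ [-1/8, 35/296)
j=2 picked index 2: u0 ∈ [3/148, 11/148)
j=3 picked index 4: u0 ∈ [1/296, 41/296)
j=4 picked index 5: u0 ∈ [1/74, 17/74)
j=5 picked index 5: u0 ∈ [-33/296, 31/296)
j=6 picked index 6: u0 ∈ [-3/148, 25/148)
j=7 picked index 6: u0 ∈ [-43/296, 13/296)
intersection: [3/148, 13/296)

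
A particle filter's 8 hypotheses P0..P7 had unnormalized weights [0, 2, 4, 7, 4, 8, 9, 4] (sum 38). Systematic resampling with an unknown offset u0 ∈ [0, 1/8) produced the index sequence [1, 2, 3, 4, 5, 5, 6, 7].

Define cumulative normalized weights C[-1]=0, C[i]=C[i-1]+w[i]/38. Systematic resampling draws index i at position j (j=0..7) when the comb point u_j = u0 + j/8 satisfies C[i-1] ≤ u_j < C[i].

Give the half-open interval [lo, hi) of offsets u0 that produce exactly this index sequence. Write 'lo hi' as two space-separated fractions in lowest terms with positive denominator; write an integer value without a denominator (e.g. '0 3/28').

3/152 5/152

C = [0, 1/19, 3/19, 13/38, 17/38, 25/38, 17/19, 1]
j=0 picked index 1: u0 ∈ [0, 1/19)
j=1 picked index 2: u0 ∈ [-11/152, 5/152)
j=2 picked index 3: u0 ∈ [-7/76, 7/76)
j=3 picked index 4: u0 ∈ [-5/152, 11/152)
j=4 picked index 5: u0 ∈ [-1/19, 3/19)
j=5 picked index 5: u0 ∈ [-27/152, 5/152)
j=6 picked index 6: u0 ∈ [-7/76, 11/76)
j=7 picked index 7: u0 ∈ [3/152, 1/8)
intersection: [3/152, 5/152)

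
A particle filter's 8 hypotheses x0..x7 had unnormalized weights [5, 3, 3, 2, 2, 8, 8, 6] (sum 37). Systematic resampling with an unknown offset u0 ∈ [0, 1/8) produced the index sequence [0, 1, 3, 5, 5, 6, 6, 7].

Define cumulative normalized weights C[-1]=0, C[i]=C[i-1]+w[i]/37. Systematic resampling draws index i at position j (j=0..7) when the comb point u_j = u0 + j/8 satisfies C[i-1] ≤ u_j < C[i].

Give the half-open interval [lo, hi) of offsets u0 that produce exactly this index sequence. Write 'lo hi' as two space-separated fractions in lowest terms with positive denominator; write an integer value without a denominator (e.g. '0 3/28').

C = [5/37, 8/37, 11/37, 13/37, 15/37, 23/37, 31/37, 1]
j=0 picked index 0: u0 ∈ [0, 5/37)
j=1 picked index 1: u0 ∈ [3/296, 27/296)
j=2 picked index 3: u0 ∈ [7/148, 15/148)
j=3 picked index 5: u0 ∈ [9/296, 73/296)
j=4 picked index 5: u0 ∈ [-7/74, 9/74)
j=5 picked index 6: u0 ∈ [-1/296, 63/296)
j=6 picked index 6: u0 ∈ [-19/148, 13/148)
j=7 picked index 7: u0 ∈ [-11/296, 1/8)
intersection: [7/148, 13/148)

7/148 13/148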